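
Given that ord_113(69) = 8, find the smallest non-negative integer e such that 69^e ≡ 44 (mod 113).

5

Successive powers of 69 modulo 113:
  69^0=1  69^1=69  69^2=15  69^3=18  69^4=112  69^5=44
So 69^5 ≡ 44 (mod 113), giving e = 5.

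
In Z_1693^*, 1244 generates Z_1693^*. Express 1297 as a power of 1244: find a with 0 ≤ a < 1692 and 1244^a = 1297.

Baby-step giant-step with m = ceil(sqrt(1692)) = 42.
Baby table (1244^j mod 1693 for j=0..41):
  0:1  1:1244  2:134  3:782  4:1026  5:1515  6:351  7:1543
  8:1323  9:216  10:1210  11:163  12:1305  13:1526  14:491  15:1324
  16:1460  17:1344  18:945  19:638  20:1348  21:842  22:1174  23:1090
  24:1560  25:462  26:801  27:960  28:675  29:1665  30:721  31:1327
  32:113  33:53  34:1598  35:330  36:814  37:202  38:724  39:1673
  40:515  41:706
Giant step factor: 1244^(-42) ≡ 857 (mod 1693).
Scan 1297·857^i mod 1693 for i = 0, 1, …:
  i=0: 1297   i=1: 921   i=2: 359   i=3: 1230
  i=4: 1064   i=5: 1014   i=6: 489   i=7: 902
  i=8: 1006   i=9: 405     …   i=30: 1445
  i=31: 782
Match at i=31, j=3: a = 31·42 + 3 = 1305.

1305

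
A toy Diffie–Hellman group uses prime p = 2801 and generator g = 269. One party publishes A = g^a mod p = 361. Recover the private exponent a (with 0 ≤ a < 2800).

Baby-step giant-step with m = ceil(sqrt(2800)) = 53.
Baby table (269^j mod 2801 for j=0..52):
  0:1  1:269  2:2336  3:960  4:548  5:1760  6:71  7:2293
  8:597  9:936  10:2495  11:1716  12:2240  13:345  14:372  15:2033
  16:682  17:1393  18:2184  19:2087  20:1203  21:1492  22:805  23:868
  24:1009  25:2525  26:1383  27:2295  28:1135  29:6  30:1614  31:11
  32:158  33:487  34:2157  35:426  36:2554  37:781  38:14  39:965
  40:1893  41:2236  42:2070  43:2232  44:994  45:1291  46:2756  47:1900
  48:1318  49:1616  50:549  51:2029  52:2407
Giant step factor: 269^(-53) ≡ 1605 (mod 2801).
Scan 361·1605^i mod 2801 for i = 0, 1, …:
  i=0: 361   i=1: 2399   i=2: 1821   i=3: 1262
  i=4: 387   i=5: 2114   i=6: 959   i=7: 1446
  i=8: 1602   i=9: 2693     …   i=24: 2312
  i=25: 2236
Match at i=25, j=41: a = 25·53 + 41 = 1366.

1366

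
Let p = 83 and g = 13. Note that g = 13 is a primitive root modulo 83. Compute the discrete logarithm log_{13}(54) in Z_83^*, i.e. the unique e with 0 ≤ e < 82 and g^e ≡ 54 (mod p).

Baby-step giant-step with m = ceil(sqrt(82)) = 10.
Baby table (13^j mod 83 for j=0..9):
  0:1  1:13  2:3  3:39  4:9  5:34  6:27  7:19
  8:81  9:57
Giant step factor: 13^(-10) ≡ 69 (mod 83).
Scan 54·69^i mod 83 for i = 0, 1, …:
  i=0: 54   i=1: 74   i=2: 43   i=3: 62
  i=4: 45   i=5: 34
Match at i=5, j=5: e = 5·10 + 5 = 55.

55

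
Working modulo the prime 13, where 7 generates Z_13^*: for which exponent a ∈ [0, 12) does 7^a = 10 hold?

2

Successive powers of 7 modulo 13:
  7^0=1  7^1=7  7^2=10
So 7^2 ≡ 10 (mod 13), giving a = 2.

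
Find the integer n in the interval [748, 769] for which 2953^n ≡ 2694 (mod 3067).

759

Compute 2953^748 mod 3067 = 2092, then multiply by 2953 repeatedly:
  2953^748=2092  2953^749=738  2953^750=1744  2953^751=539  2953^752=2961
  2953^753=2883  2953^754=2574  2953^755=996  2953^756=3002  2953^757=1276
  2953^758=1752  2953^759=2694
Found 2694 at exponent 759.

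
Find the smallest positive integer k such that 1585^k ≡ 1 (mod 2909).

2908

The order of 1585 must divide p − 1 = 2908 = 2^2 · 727.
Divisors: 1, 2, 4, 727, 1454, 2908.
Check each in increasing order: 1585^1 ≡ 1585;  1585^2 ≡ 1758;  1585^4 ≡ 1206;  1585^727 ≡ 878;  1585^1454 ≡ 2908;  1585^2908 ≡ 1.
Smallest exponent giving 1 is 2908.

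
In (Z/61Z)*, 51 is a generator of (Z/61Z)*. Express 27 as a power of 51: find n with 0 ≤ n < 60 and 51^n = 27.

Successive powers of 51 modulo 61:
  51^0=1  51^1=51  51^2=39  51^3=37  51^4=57  51^5=40
  51^6=27
So 51^6 ≡ 27 (mod 61), giving n = 6.

6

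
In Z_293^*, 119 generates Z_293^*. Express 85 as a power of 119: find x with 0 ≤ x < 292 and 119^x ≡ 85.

Successive powers of 119 modulo 293:
  119^0=1  119^1=119  119^2=97  119^3=116  119^4=33  119^5=118
  119^6=271  119^7=19  119^8=210  119^9=85
So 119^9 ≡ 85 (mod 293), giving x = 9.

9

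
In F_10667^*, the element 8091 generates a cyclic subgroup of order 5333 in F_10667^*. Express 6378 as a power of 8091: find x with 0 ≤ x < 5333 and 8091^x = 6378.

1798

Baby-step giant-step with m = ceil(sqrt(5333)) = 74.
Baby table (8091^j mod 10667 for j=0..73):
  0:1  1:8091  2:902  3:1854  4:2912  5:8256  6:2542  7:1346
  8:10146  9:8721  10:10073  11:4763  12:8229  13:8092  14:8993  15:2756
  16:4766  17:501  18:131  19:3888  20:825  21:8200  22:8127  23:4169
  24:2325  25:5654  26:6418  27:1082  28:7522  29:5267  30:632  31:4019
  32:4713  33:9025  34:5660  35:1629  36:6494  37:7979  38:1405  39:7500
  40:8604  41:2122  42:5899  43:4651  44:8732  45:3071  46:4018  47:7289
  48:8123  49:3806  50:9384  51:8905  52:5437  53:59  54:8021  55:10550
  56:2716  57:1136  58:7089  59:640  60:4745  61:1262  62:2523  63:7622
  64:3675  65:5496  66:8080  67:7904  68:2599  69:3852  70:8225  71:7729
  72:5385  73:6007
Giant step factor: 8091^(-74) ≡ 5318 (mod 10667).
Scan 6378·5318^i mod 10667 for i = 0, 1, …:
  i=0: 6378   i=1: 7811   i=2: 1600   i=3: 7201
  i=4: 388   i=5: 4653   i=6: 7881   i=7: 515
  i=8: 8018   i=9: 3725     …   i=23: 7734
  i=24: 8127
Match at i=24, j=22: x = 24·74 + 22 = 1798.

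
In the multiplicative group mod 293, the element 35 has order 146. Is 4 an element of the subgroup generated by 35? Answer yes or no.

yes

4 ∈ ⟨35⟩ iff 4^146 ≡ 1 (mod 293), since |⟨35⟩| = 146.
4^146 mod 293 = 1.
Since 1 = 1, 4 lies in the subgroup.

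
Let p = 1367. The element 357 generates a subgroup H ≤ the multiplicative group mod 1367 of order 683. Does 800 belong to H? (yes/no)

yes

800 ∈ ⟨357⟩ iff 800^683 ≡ 1 (mod 1367), since |⟨357⟩| = 683.
800^683 mod 1367 = 1.
Since 1 = 1, 800 lies in the subgroup.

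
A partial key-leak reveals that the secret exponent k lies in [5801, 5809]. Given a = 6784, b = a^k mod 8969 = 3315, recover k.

Compute 6784^5801 mod 8969 = 3857, then multiply by 6784 repeatedly:
  6784^5801=3857  6784^5802=3315
Found 3315 at exponent 5802.

5802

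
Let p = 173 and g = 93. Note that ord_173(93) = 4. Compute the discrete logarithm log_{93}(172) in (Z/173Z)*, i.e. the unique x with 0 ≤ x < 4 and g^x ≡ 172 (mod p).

Successive powers of 93 modulo 173:
  93^0=1  93^1=93  93^2=172
So 93^2 ≡ 172 (mod 173), giving x = 2.

2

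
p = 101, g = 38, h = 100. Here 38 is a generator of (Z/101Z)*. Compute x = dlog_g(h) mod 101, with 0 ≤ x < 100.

50

Baby-step giant-step with m = ceil(sqrt(100)) = 10.
Baby table (38^j mod 101 for j=0..9):
  0:1  1:38  2:30  3:29  4:92  5:62  6:33  7:42
  8:81  9:48
Giant step factor: 38^(-10) ≡ 17 (mod 101).
Scan 100·17^i mod 101 for i = 0, 1, …:
  i=0: 100   i=1: 84   i=2: 14   i=3: 36
  i=4: 6   i=5: 1
Match at i=5, j=0: x = 5·10 + 0 = 50.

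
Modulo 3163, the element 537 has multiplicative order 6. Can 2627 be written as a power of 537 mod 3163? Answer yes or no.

2627 ∈ ⟨537⟩ iff 2627^6 ≡ 1 (mod 3163), since |⟨537⟩| = 6.
2627^6 mod 3163 = 1.
Since 1 = 1, 2627 lies in the subgroup.

yes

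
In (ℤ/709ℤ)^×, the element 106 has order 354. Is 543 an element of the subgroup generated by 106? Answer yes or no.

543 ∈ ⟨106⟩ iff 543^354 ≡ 1 (mod 709), since |⟨106⟩| = 354.
543^354 mod 709 = 1.
Since 1 = 1, 543 lies in the subgroup.

yes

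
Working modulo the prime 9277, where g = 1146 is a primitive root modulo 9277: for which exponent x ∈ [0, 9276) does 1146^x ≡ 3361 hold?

3918

Baby-step giant-step with m = ceil(sqrt(9276)) = 97.
Baby table (1146^j mod 9277 for j=0..96):
  0:1  1:1146  2:5259  3:6041  4:2344  5:5171  6:7240  7:3402
  8:2352  9:5062  10:2927  11:5345  12:2550  13:45  14:5185  15:4730
  16:2812  17:3433  18:770  19:1105  20:4658  21:3793  22:5142  23:1837
  24:8600  25:3426  26:2025  27:1400  28:8756  29:5939  30:6053  31:6819
  32:3340  33:5516  34:3699  35:8742  36:8449  37:6643  38:5738  39:7632
  40:7338  41:4386  42:7499  43:3352  44:714  45:1868  46:7018  47:8746
  48:3756  49:9125  50:2071  51:7731  52:191  53:5515  54:2553  55:3483
  56:2408  57:4299  58:567  59:392  60:3936  61:2034  62:2437  63:425
  64:4646  65:8595  66:6973  67:3561  68:8303  69:6313  70:7915  71:6961
  72:8363  73:857  74:8037  75:7618  76:571  77:4976  78:6418  79:7644
  80:2536  81:2555  82:5775  83:3649  84:7104  85:5255  86:1457  87:9139
  88:8838  89:7141  90:1272  91:1223  92:731  93:2796  94:3651  95:119
  96:6496
Giant step factor: 1146^(-97) ≡ 616 (mod 9277).
Scan 3361·616^i mod 9277 for i = 0, 1, …:
  i=0: 3361   i=1: 1605   i=2: 5318   i=3: 1107
  i=4: 4691   i=5: 4509   i=6: 3721   i=7: 717
  i=8: 5653   i=9: 3373     …   i=39: 1184
  i=40: 5738
Match at i=40, j=38: x = 40·97 + 38 = 3918.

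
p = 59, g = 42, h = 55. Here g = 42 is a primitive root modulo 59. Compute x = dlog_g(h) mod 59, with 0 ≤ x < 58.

45

Baby-step giant-step with m = ceil(sqrt(58)) = 8.
Baby table (42^j mod 59 for j=0..7):
  0:1  1:42  2:53  3:43  4:36  5:37  6:20  7:14
Giant step factor: 42^(-8) ≡ 29 (mod 59).
Scan 55·29^i mod 59 for i = 0, 1, …:
  i=0: 55   i=1: 2   i=2: 58   i=3: 30
  i=4: 44   i=5: 37
Match at i=5, j=5: x = 5·8 + 5 = 45.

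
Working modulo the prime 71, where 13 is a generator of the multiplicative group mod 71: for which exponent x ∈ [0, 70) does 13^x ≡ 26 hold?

55

Baby-step giant-step with m = ceil(sqrt(70)) = 9.
Baby table (13^j mod 71 for j=0..8):
  0:1  1:13  2:27  3:67  4:19  5:34  6:16  7:66
  8:6
Giant step factor: 13^(-9) ≡ 61 (mod 71).
Scan 26·61^i mod 71 for i = 0, 1, …:
  i=0: 26   i=1: 24   i=2: 44   i=3: 57
  i=4: 69   i=5: 20   i=6: 13
Match at i=6, j=1: x = 6·9 + 1 = 55.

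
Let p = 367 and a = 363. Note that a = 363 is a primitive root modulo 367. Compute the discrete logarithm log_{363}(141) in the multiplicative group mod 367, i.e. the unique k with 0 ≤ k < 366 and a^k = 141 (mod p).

Baby-step giant-step with m = ceil(sqrt(366)) = 20.
Baby table (363^j mod 367 for j=0..19):
  0:1  1:363  2:16  3:303  4:256  5:77  6:59  7:131
  8:210  9:261  10:57  11:139  12:178  13:22  14:279  15:352
  16:60  17:127  18:226  19:197
Giant step factor: 363^(-20) ≡ 333 (mod 367).
Scan 141·333^i mod 367 for i = 0, 1, …:
  i=0: 141   i=1: 344   i=2: 48   i=3: 203
  i=4: 71   i=5: 155   i=6: 235   i=7: 84
  i=8: 80   i=9: 216   i=10: 363
Match at i=10, j=1: k = 10·20 + 1 = 201.

201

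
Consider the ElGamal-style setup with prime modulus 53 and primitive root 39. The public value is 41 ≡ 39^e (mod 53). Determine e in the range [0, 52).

29

Baby-step giant-step with m = ceil(sqrt(52)) = 8.
Baby table (39^j mod 53 for j=0..7):
  0:1  1:39  2:37  3:12  4:44  5:20  6:38  7:51
Giant step factor: 39^(-8) ≡ 36 (mod 53).
Scan 41·36^i mod 53 for i = 0, 1, …:
  i=0: 41   i=1: 45   i=2: 30   i=3: 20
Match at i=3, j=5: e = 3·8 + 5 = 29.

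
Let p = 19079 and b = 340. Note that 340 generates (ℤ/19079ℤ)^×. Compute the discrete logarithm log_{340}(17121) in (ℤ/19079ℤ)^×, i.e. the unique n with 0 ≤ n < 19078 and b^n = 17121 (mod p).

Baby-step giant-step with m = ceil(sqrt(19078)) = 139.
Baby table (340^j mod 19079 for j=0..138):
  0:1  1:340  2:1126  3:1260  4:8662  5:6914  6:4043  7:932
  8:11616  9:87  10:10501  11:2567  12:14225  13:9513  14:10069  15:8319
  16:4768  17:18484  18:7569  19:16874  20:13460  21:16519  22:7234  23:17448
  24:17830  25:14157  26:5472  27:9817  28:18034  29:7201  30:6228  31:18830
  32:10735  33:5811  34:10603  35:18168  36:14603  37:4480  38:15959  39:7624
  40:16495  41:18153  42:9503  43:6669  44:16138  45:11247  46:8180  47:14745
  48:14602  49:4140  50:14833  51:6364  52:7833  53:11239  54:5460  55:5737
  56:4522  57:11160  58:16758  59:12178  60:377  61:13706  62:4764  63:17124
  64:3065  65:11834  66:16970  67:7942  68:10141  69:13720  70:9524  71:13809
  72:1626  73:18628  74:18371  75:7307  76:4110  77:4633  78:10742  79:8191
  80:18485  81:7909  82:18000  83:14720  84:6102  85:14148  86:2412  87:18762
  88:6694  89:5559  90:1239  91:1522  92:2347  93:15741  94:9820  95:19054
  96:10579  97:10008  98:6658  99:12398  100:17940  101:13399  102:14858  103:14864
  104:16904  105:4581  106:12141  107:6876  108:10202  109:15381  110:1894  111:14353
  112:14875  113:1565  114:16967  115:6922  116:6763  117:9940  118:2617  119:12146
  120:8576  121:15832  122:2602  123:7046  124:10765  125:16011  126:6225  127:17810
  128:7357  129:2031  130:3696  131:16505  132:2474  133:1684  134:190  135:7363
  136:4071  137:10452  138:4986
Giant step factor: 340^(-139) ≡ 10206 (mod 19079).
Scan 17121·10206^i mod 19079 for i = 0, 1, …:
  i=0: 17121   i=1: 11444   i=2: 14905   i=3: 3563
  i=4: 18483   i=5: 3425   i=6: 2822   i=7: 11121
  i=8: 19034   i=9: 17705     …   i=128: 11744
  i=129: 4986
Match at i=129, j=138: n = 129·139 + 138 = 18069.

18069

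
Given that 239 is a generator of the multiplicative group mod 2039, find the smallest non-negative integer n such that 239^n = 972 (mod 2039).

1870

Baby-step giant-step with m = ceil(sqrt(2038)) = 46.
Baby table (239^j mod 2039 for j=0..45):
  0:1  1:239  2:29  3:814  4:841  5:1177  6:1960  7:1509
  8:1787  9:942  10:848  11:811  12:124  13:1090  14:1557  15:1025
  16:295  17:1179  18:399  19:1567  20:1376  21:585  22:1163  23:653
  24:1103  25:586  26:1402  27:682  28:1917  29:1427  30:540  31:603
  32:1387  33:1175  34:1482  35:1451  36:159  37:1299  38:533  39:969
  40:1184  41:1594  42:1712  43:1368  44:712  45:931
Giant step factor: 239^(-46) ≡ 245 (mod 2039).
Scan 972·245^i mod 2039 for i = 0, 1, …:
  i=0: 972   i=1: 1616   i=2: 354   i=3: 1092
  i=4: 431   i=5: 1606   i=6: 1982   i=7: 308
  i=8: 17   i=9: 87     …   i=39: 668
  i=40: 540
Match at i=40, j=30: n = 40·46 + 30 = 1870.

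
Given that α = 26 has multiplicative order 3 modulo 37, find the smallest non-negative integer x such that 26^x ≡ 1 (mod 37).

0

Successive powers of 26 modulo 37:
  26^0=1
So 26^0 ≡ 1 (mod 37), giving x = 0.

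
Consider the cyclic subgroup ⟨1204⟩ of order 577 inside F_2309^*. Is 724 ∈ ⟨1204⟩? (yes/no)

yes

724 ∈ ⟨1204⟩ iff 724^577 ≡ 1 (mod 2309), since |⟨1204⟩| = 577.
724^577 mod 2309 = 1.
Since 1 = 1, 724 lies in the subgroup.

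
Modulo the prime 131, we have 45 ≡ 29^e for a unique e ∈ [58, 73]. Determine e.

Compute 29^58 mod 131 = 28, then multiply by 29 repeatedly:
  29^58=28  29^59=26  29^60=99  29^61=120  29^62=74
  29^63=50  29^64=9  29^65=130  29^66=102  29^67=76
  29^68=108  29^69=119  29^70=45
Found 45 at exponent 70.

70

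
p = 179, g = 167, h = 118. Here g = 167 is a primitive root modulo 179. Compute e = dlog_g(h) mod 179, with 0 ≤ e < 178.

67

Baby-step giant-step with m = ceil(sqrt(178)) = 14.
Baby table (167^j mod 179 for j=0..13):
  0:1  1:167  2:144  3:62  4:151  5:157  6:85  7:54
  8:68  9:79  10:126  11:99  12:65  13:115
Giant step factor: 167^(-14) ≡ 31 (mod 179).
Scan 118·31^i mod 179 for i = 0, 1, …:
  i=0: 118   i=1: 78   i=2: 91   i=3: 136
  i=4: 99
Match at i=4, j=11: e = 4·14 + 11 = 67.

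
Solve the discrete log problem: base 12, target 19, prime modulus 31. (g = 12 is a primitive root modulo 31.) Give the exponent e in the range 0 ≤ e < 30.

Successive powers of 12 modulo 31:
  12^0=1  12^1=12  12^2=20  12^3=23  12^4=28  12^5=26
  12^6=2  12^7=24  12^8=9  12^9=15  12^10=25  12^11=21
  12^12=4  12^13=17  12^14=18  12^15=30  12^16=19
So 12^16 ≡ 19 (mod 31), giving e = 16.

16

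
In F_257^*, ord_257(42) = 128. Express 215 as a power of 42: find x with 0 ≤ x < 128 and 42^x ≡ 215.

65

Baby-step giant-step with m = ceil(sqrt(128)) = 12.
Baby table (42^j mod 257 for j=0..11):
  0:1  1:42  2:222  3:72  4:197  5:50  6:44  7:49
  8:2  9:84  10:187  11:144
Giant step factor: 42^(-12) ≡ 242 (mod 257).
Scan 215·242^i mod 257 for i = 0, 1, …:
  i=0: 215   i=1: 116   i=2: 59   i=3: 143
  i=4: 168   i=5: 50
Match at i=5, j=5: x = 5·12 + 5 = 65.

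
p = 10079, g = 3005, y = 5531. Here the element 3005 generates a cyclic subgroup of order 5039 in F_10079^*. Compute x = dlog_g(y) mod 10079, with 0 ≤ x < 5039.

737

Baby-step giant-step with m = ceil(sqrt(5039)) = 71.
Baby table (3005^j mod 10079 for j=0..70):
  0:1  1:3005  2:9320  3:7138  4:1578  5:4760  6:1699  7:5521
  8:571  9:2425  10:8  11:3882  12:4007  13:6709  14:2545  15:7843
  16:3513  17:3852  18:4568  19:9321  20:64  21:819  22:1819  23:3277
  24:202  25:2270  26:7946  27:579  28:6307  29:4015  30:512  31:6552
  32:4473  33:6058  34:1616  35:8081  36:3094  37:4632  38:61  39:1883
  40:4096  41:2021  42:5547  43:8148  44:2849  45:4174  46:4594  47:6819
  48:488  49:4985  50:2531  51:6089  52:4060  53:4710  54:2634  55:3155
  56:6515  57:4157  58:3904  59:9643  60:90  61:8396  62:2243  63:7443
  64:914  65:5082  66:1725  67:3019  68:995  69:6591  70:720
Giant step factor: 3005^(-71) ≡ 1724 (mod 10079).
Scan 5531·1724^i mod 10079 for i = 0, 1, …:
  i=0: 5531   i=1: 710   i=2: 4481   i=3: 4730
  i=4: 609   i=5: 1700   i=6: 7890   i=7: 5789
  i=8: 2026   i=9: 5490   i=10: 579
Match at i=10, j=27: x = 10·71 + 27 = 737.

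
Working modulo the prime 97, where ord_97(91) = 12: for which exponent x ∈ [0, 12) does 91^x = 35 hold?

Successive powers of 91 modulo 97:
  91^0=1  91^1=91  91^2=36  91^3=75  91^4=35
So 91^4 ≡ 35 (mod 97), giving x = 4.

4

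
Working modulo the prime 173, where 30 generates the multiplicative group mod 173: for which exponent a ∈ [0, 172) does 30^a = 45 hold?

63

Baby-step giant-step with m = ceil(sqrt(172)) = 14.
Baby table (30^j mod 173 for j=0..13):
  0:1  1:30  2:35  3:12  4:14  5:74  6:144  7:168
  8:23  9:171  10:113  11:103  12:149  13:145
Giant step factor: 30^(-14) ≡ 90 (mod 173).
Scan 45·90^i mod 173 for i = 0, 1, …:
  i=0: 45   i=1: 71   i=2: 162   i=3: 48
  i=4: 168
Match at i=4, j=7: a = 4·14 + 7 = 63.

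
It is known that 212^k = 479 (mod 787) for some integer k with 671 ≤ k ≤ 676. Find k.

Compute 212^671 mod 787 = 126, then multiply by 212 repeatedly:
  212^671=126  212^672=741  212^673=479
Found 479 at exponent 673.

673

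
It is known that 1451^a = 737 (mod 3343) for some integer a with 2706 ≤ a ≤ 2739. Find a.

Compute 1451^2706 mod 3343 = 1796, then multiply by 1451 repeatedly:
  1451^2706=1796  1451^2707=1799  1451^2708=2809  1451^2709=742  1451^2710=196
  1451^2711=241  1451^2712=2019  1451^2713=1101  1451^2714=2940  1451^2715=272
  1451^2716=198  1451^2717=3143  1451^2718=641  1451^2719=737
Found 737 at exponent 2719.

2719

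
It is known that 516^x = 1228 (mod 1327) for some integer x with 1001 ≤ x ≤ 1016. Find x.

1005

Compute 516^1001 mod 1327 = 440, then multiply by 516 repeatedly:
  516^1001=440  516^1002=123  516^1003=1099  516^1004=455  516^1005=1228
Found 1228 at exponent 1005.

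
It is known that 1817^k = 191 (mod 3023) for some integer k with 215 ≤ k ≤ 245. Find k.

Compute 1817^215 mod 3023 = 173, then multiply by 1817 repeatedly:
  1817^215=173  1817^216=2972  1817^217=1046  1817^218=2138  1817^219=191
Found 191 at exponent 219.

219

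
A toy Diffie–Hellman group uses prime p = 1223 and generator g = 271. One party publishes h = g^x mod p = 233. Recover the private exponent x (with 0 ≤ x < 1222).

Baby-step giant-step with m = ceil(sqrt(1222)) = 35.
Baby table (271^j mod 1223 for j=0..34):
  0:1  1:271  2:61  3:632  4:52  5:639  6:726  7:1066
  8:258  9:207  10:1062  11:397  12:1186  13:980  14:189  15:1076
  16:522  17:817  18:44  19:917  20:238  21:902  22:1065  23:1210
  24:146  25:430  26:345  27:547  28:254  29:346  30:818  31:315
  32:978  33:870  34:954
Giant step factor: 271^(-35) ≡ 328 (mod 1223).
Scan 233·328^i mod 1223 for i = 0, 1, …:
  i=0: 233   i=1: 598   i=2: 464   i=3: 540
  i=4: 1008   i=5: 414   i=6: 39   i=7: 562
  i=8: 886   i=9: 757   i=10: 27   i=11: 295
  i=12: 143   i=13: 430
Match at i=13, j=25: x = 13·35 + 25 = 480.

480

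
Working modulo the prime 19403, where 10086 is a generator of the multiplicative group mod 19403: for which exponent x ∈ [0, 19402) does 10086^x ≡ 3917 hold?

18369

Baby-step giant-step with m = ceil(sqrt(19402)) = 140.
Baby table (10086^j mod 19403 for j=0..139):
  0:1  1:10086  2:16870  3:5913  4:13099  5:1487  6:18766  7:17014
  8:3072  9:17004  10:18630  11:3528  12:17709  13:8359  14:2839  15:14729
  16:7326  17:3412  18:11913  19:11142  20:15439  21:8679  22:9461  23:19095
  24:17395  25:4044  26:2678  27:1332  28:7676  29:2166  30:17901  31:4571
  32:1578  33:5248  34:19347  35:17274  36:6027  37:18126  38:3770  39:13743
  40:16269  41:17366  42:2595  43:17926  44:4482  45:15865  46:17252  47:16971
  48:15643  49:9505  50:16610  51:2958  52:11977  53:16347  54:8551  55:18454
  56:13468  57:17248  58:15433  59:6372  60:5256  61:3020  62:16413  63:14525
  64:6500  65:15666  66:8647  67:16560  68:3136  69:2806  70:11742  71:13303
  72:2313  73:6512  74:877  75:17057  76:9904  77:5100  78:1247  79:4098
  80:4038  81:371  82:16530  83:11004  84:1184  85:8979  86:8393  87:15912
  88:6219  89:14338  90:2509  91:4262  92:8887  93:11825  94:16112  95:5507
  96:12216  97:1526  98:4657  99:15242  100:843  101:3984  102:18414  103:17491
  104:2150  105:11749  106:6293  107:3985  108:9097  109:14958  110:8063  111:5445
  112:7780  113:3348  114:6708  115:18030  116:5664  117:4672  118:11308  119:1654
  120:15067  121:1466  122:990  123:11998  124:14720  125:13567  126:6806  127:16905
  128:9669  129:2056  130:14412  131:11559  132:10850  133:180  134:11001  135:9732
  136:16578  137:10057  138:15421  139:1758
Giant step factor: 10086^(-140) ≡ 11018 (mod 19403).
Scan 3917·11018^i mod 19403 for i = 0, 1, …:
  i=0: 3917   i=1: 5234   i=2: 2496   i=3: 6877
  i=4: 2071   i=5: 350   i=6: 14506   i=7: 4597
  i=8: 7916   i=9: 2003     …   i=130: 17695
  i=131: 2166
Match at i=131, j=29: x = 131·140 + 29 = 18369.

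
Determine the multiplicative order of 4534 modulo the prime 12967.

4322

The order of 4534 must divide p − 1 = 12966 = 2 · 3 · 2161.
Divisors: 1, 2, 3, 6, 2161, 4322, 6483, 12966.
Check each in increasing order: 4534^1 ≡ 4534;  4534^2 ≡ 4461;  4534^3 ≡ 10621;  4534^6 ≡ 5708;  4534^2161 ≡ 12966;  4534^4322 ≡ 1.
Smallest exponent giving 1 is 4322.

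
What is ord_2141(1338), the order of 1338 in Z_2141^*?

2140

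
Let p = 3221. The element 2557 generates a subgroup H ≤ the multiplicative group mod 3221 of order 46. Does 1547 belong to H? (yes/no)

yes

1547 ∈ ⟨2557⟩ iff 1547^46 ≡ 1 (mod 3221), since |⟨2557⟩| = 46.
1547^46 mod 3221 = 1.
Since 1 = 1, 1547 lies in the subgroup.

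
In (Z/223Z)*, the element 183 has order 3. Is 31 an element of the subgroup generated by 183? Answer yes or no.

⟨183⟩ has order 3; its elements mod 223 are {1, 39, 183}.
31 is not in this set.

no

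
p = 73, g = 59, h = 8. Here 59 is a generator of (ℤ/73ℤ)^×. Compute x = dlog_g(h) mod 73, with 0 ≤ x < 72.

48

Baby-step giant-step with m = ceil(sqrt(72)) = 9.
Baby table (59^j mod 73 for j=0..8):
  0:1  1:59  2:50  3:30  4:18  5:40  6:24  7:29
  8:32
Giant step factor: 59^(-9) ≡ 51 (mod 73).
Scan 8·51^i mod 73 for i = 0, 1, …:
  i=0: 8   i=1: 43   i=2: 3   i=3: 7
  i=4: 65   i=5: 30
Match at i=5, j=3: x = 5·9 + 3 = 48.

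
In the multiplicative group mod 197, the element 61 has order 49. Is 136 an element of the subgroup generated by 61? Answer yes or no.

no

136 ∈ ⟨61⟩ iff 136^49 ≡ 1 (mod 197), since |⟨61⟩| = 49.
136^49 mod 197 = 196.
Since 196 ≠ 1, 136 does not lie in the subgroup.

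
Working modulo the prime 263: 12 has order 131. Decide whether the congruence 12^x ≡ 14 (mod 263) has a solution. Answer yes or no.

14 ∈ ⟨12⟩ iff 14^131 ≡ 1 (mod 263), since |⟨12⟩| = 131.
14^131 mod 263 = 262.
Since 262 ≠ 1, 14 does not lie in the subgroup.

no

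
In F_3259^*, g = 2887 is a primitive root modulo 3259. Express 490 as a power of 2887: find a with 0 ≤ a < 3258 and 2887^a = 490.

641

Baby-step giant-step with m = ceil(sqrt(3258)) = 58.
Baby table (2887^j mod 3259 for j=0..57):
  0:1  1:2887  2:1506  3:316  4:3031  5:82  6:2086  7:2909
  8:3099  9:858  10:206  11:1584  12:631  13:3175  14:1917  15:597
  16:2787  17:2857  18:2889  19:762  20:69  21:404  22:2885  23:2250
  24:563  25:2399  26:538  27:1922  28:1996  29:540  30:1178  31:1749
  32:1172  33:722  34:1913  35:2085  36:22  37:1593  38:542  39:434
  40:1502  41:1804  42:266  43:2077  44:2998  45:2581  46:1273  47:2258
  48:846  49:1411  50:3066  51:98  52:2652  53:933  54:1637  55:469
  56:1518  57:2370
Giant step factor: 2887^(-58) ≡ 1923 (mod 3259).
Scan 490·1923^i mod 3259 for i = 0, 1, …:
  i=0: 490   i=1: 419   i=2: 764   i=3: 2622
  i=4: 433   i=5: 1614   i=6: 1154   i=7: 3022
  i=8: 509   i=9: 1107   i=10: 634   i=11: 316
Match at i=11, j=3: a = 11·58 + 3 = 641.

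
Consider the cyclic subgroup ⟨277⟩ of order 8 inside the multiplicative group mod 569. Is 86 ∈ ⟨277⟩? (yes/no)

86 ∈ ⟨277⟩ iff 86^8 ≡ 1 (mod 569), since |⟨277⟩| = 8.
86^8 mod 569 = 1.
Since 1 = 1, 86 lies in the subgroup.

yes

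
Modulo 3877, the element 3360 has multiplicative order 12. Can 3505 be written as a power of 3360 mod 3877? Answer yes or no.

no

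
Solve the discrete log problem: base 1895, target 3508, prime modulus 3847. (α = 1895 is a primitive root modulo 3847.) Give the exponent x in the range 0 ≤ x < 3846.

Baby-step giant-step with m = ceil(sqrt(3846)) = 63.
Baby table (1895^j mod 3847 for j=0..62):
  0:1  1:1895  2:1774  3:3299  4:230  5:1139  6:238  7:911
  8:2889  9:374  10:882  11:1792  12:2786  13:1386  14:2816  15:531
  16:2178  17:3326  18:1384  19:2873  20:830  21:3274  22:2866  23:2953
  24:2397  25:2855  26:1343  27:2118  28:1189  29:2660  30:1130  31:2418
  32:333  33:127  34:2151  35:2172  36:3497  37:2281  38:2314  39:3297
  40:287  41:1438  42:1334  43:451  44:611  45:3745  46:2907  47:3708
  48:2038  49:3469  50:3079  51:2653  52:3253  53:1541  54:322  55:2364
  56:1872  57:506  58:967  59:1293  60:3543  61:970  62:3131
Giant step factor: 1895^(-63) ≡ 2891 (mod 3847).
Scan 3508·2891^i mod 3847 for i = 0, 1, …:
  i=0: 3508   i=1: 936   i=2: 1535   i=3: 2094
  i=4: 2423   i=5: 3353   i=6: 2930   i=7: 3383
  i=8: 1179   i=9: 47     …   i=50: 40
  i=51: 230
Match at i=51, j=4: x = 51·63 + 4 = 3217.

3217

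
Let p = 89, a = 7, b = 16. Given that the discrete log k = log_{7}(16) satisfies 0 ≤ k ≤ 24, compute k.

16

Compute 7^0 mod 89 = 1, then multiply by 7 repeatedly:
  7^0=1  7^1=7  7^2=49  7^3=76  7^4=87
  7^5=75  7^6=80  7^7=26  7^8=4  7^9=28
  7^10=18  7^11=37  7^12=81  7^13=33  7^14=53
  7^15=15  7^16=16
Found 16 at exponent 16.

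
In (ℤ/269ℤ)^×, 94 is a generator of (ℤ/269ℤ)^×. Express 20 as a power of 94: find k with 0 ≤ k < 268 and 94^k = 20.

250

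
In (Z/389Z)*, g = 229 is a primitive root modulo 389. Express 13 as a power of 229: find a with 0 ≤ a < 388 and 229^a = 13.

384

Baby-step giant-step with m = ceil(sqrt(388)) = 20.
Baby table (229^j mod 389 for j=0..19):
  0:1  1:229  2:315  3:170  4:30  5:257  6:114  7:43
  8:122  9:319  10:308  11:123  12:159  13:234  14:293  15:189
  16:102  17:18  18:232  19:224
Giant step factor: 229^(-20) ≡ 187 (mod 389).
Scan 13·187^i mod 389 for i = 0, 1, …:
  i=0: 13   i=1: 97   i=2: 245   i=3: 302
  i=4: 69   i=5: 66   i=6: 283   i=7: 17
  i=8: 67   i=9: 81     …   i=18: 385
  i=19: 30
Match at i=19, j=4: a = 19·20 + 4 = 384.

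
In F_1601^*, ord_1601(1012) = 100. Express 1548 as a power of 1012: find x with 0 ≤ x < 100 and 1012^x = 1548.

31

Baby-step giant-step with m = ceil(sqrt(100)) = 10.
Baby table (1012^j mod 1601 for j=0..9):
  0:1  1:1012  2:1105  3:762  4:1063  5:1485  6:1082  7:1501
  8:1264  9:1570
Giant step factor: 1012^(-10) ≡ 1559 (mod 1601).
Scan 1548·1559^i mod 1601 for i = 0, 1, …:
  i=0: 1548   i=1: 625   i=2: 967   i=3: 1012
Match at i=3, j=1: x = 3·10 + 1 = 31.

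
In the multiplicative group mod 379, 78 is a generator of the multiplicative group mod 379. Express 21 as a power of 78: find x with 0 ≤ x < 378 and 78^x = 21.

4

Successive powers of 78 modulo 379:
  78^0=1  78^1=78  78^2=20  78^3=44  78^4=21
So 78^4 ≡ 21 (mod 379), giving x = 4.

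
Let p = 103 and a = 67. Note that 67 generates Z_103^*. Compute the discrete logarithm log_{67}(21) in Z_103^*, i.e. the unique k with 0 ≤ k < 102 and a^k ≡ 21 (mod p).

19

Successive powers of 67 modulo 103:
  67^0=1  67^1=67  67^2=60  67^3=3  67^4=98  67^5=77
  67^6=9  67^7=88  67^8=25  67^9=27  67^10=58  67^11=75
  67^12=81  67^13=71  67^14=19  67^15=37  67^16=7  67^17=57
  67^18=8  67^19=21
So 67^19 ≡ 21 (mod 103), giving k = 19.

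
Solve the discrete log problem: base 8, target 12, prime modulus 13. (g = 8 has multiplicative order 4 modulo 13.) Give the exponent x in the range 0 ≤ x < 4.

2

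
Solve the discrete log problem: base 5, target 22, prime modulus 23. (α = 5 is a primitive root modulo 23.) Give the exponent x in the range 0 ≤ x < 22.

11

Successive powers of 5 modulo 23:
  5^0=1  5^1=5  5^2=2  5^3=10  5^4=4  5^5=20
  5^6=8  5^7=17  5^8=16  5^9=11  5^10=9  5^11=22
So 5^11 ≡ 22 (mod 23), giving x = 11.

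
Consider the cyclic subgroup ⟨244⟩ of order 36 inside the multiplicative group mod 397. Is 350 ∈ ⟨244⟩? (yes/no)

350 ∈ ⟨244⟩ iff 350^36 ≡ 1 (mod 397), since |⟨244⟩| = 36.
350^36 mod 397 = 333.
Since 333 ≠ 1, 350 does not lie in the subgroup.

no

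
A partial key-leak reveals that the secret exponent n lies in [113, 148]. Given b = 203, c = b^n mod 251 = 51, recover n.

140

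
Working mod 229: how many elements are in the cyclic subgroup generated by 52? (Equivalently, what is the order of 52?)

76

The order of 52 must divide p − 1 = 228 = 2^2 · 3 · 19.
Divisors: 1, 2, 3, 4, 6, 12, 19, 38, 57, 76, 114, 228.
Check each in increasing order: 52^1 ≡ 52;  52^2 ≡ 185;  52^3 ≡ 2;  52^4 ≡ 104;  52^6 ≡ 4;  52^12 ≡ 16;  52^19 ≡ 122;  52^38 ≡ 228;  52^57 ≡ 107;  52^76 ≡ 1.
Smallest exponent giving 1 is 76.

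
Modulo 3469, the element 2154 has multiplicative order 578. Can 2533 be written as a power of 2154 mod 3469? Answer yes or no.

yes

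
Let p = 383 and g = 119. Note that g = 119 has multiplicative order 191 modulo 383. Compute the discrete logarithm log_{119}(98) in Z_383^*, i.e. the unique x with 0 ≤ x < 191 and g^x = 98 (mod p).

22

Successive powers of 119 modulo 383:
  119^0=1  119^1=119  119^2=373  119^3=342  119^4=100  119^5=27
  119^6=149  119^7=113  119^8=42  119^9=19  119^10=346  119^11=193
  119^12=370  119^13=368  119^14=130  119^15=150  119^16=232  119^17=32
  119^18=361  119^19=63  119^20=220  119^21=136  119^22=98
So 119^22 ≡ 98 (mod 383), giving x = 22.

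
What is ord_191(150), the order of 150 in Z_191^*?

19

The order of 150 must divide p − 1 = 190 = 2 · 5 · 19.
Divisors: 1, 2, 5, 10, 19, 38, 95, 190.
Check each in increasing order: 150^1 ≡ 150;  150^2 ≡ 153;  150^5 ≡ 6;  150^10 ≡ 36;  150^19 ≡ 1.
Smallest exponent giving 1 is 19.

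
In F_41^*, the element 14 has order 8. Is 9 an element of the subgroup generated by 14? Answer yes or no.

yes

⟨14⟩ has order 8; its elements mod 41 are {1, 3, 9, 14, 27, 32, 38, 40}.
9 is in this set.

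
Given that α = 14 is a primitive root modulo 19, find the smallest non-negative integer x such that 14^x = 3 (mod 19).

7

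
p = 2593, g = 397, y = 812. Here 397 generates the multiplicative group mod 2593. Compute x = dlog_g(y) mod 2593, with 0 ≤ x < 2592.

532

Baby-step giant-step with m = ceil(sqrt(2592)) = 51.
Baby table (397^j mod 2593 for j=0..50):
  0:1  1:397  2:2029  3:1683  4:1750  5:2419  6:933  7:2195
  8:167  9:1474  10:1753  11:1017  12:1834  13:2058  14:231  15:952
  16:1959  17:2416  18:2335  19:1294  20:304  21:1410  22:2275  23:811
  24:435  25:1557  26:995  27:879  28:1501  29:2100  30:1347  31:601
  32:41  33:719  34:213  35:1585  36:1739  37:645  38:1951  39:1833
  40:1661  41:795  42:1862  43:209  44:2590  45:1402  46:1692  47:137
  48:2529  49:522  50:2387
Giant step factor: 397^(-51) ≡ 936 (mod 2593).
Scan 812·936^i mod 2593 for i = 0, 1, …:
  i=0: 812   i=1: 283   i=2: 402   i=3: 287
  i=4: 1553   i=5: 1528   i=6: 1465   i=7: 2136
  i=8: 93   i=9: 1479   i=10: 2275
Match at i=10, j=22: x = 10·51 + 22 = 532.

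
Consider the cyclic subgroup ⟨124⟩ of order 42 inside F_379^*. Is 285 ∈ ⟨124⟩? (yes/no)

yes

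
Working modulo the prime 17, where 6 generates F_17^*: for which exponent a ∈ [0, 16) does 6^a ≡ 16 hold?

Successive powers of 6 modulo 17:
  6^0=1  6^1=6  6^2=2  6^3=12  6^4=4  6^5=7
  6^6=8  6^7=14  6^8=16
So 6^8 ≡ 16 (mod 17), giving a = 8.

8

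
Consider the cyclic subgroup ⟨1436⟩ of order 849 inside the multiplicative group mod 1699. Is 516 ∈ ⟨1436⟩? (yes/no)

no

516 ∈ ⟨1436⟩ iff 516^849 ≡ 1 (mod 1699), since |⟨1436⟩| = 849.
516^849 mod 1699 = 1698.
Since 1698 ≠ 1, 516 does not lie in the subgroup.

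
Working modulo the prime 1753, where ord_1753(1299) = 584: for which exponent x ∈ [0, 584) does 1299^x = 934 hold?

364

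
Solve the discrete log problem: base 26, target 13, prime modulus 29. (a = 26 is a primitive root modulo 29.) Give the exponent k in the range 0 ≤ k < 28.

Successive powers of 26 modulo 29:
  26^0=1  26^1=26  26^2=9  26^3=2  26^4=23  26^5=18
  26^6=4  26^7=17  26^8=7  26^9=8  26^10=5  26^11=14
  26^12=16  26^13=10  26^14=28  26^15=3  26^16=20  26^17=27
  26^18=6  26^19=11  26^20=25  26^21=12  26^22=22  26^23=21
  26^24=24  26^25=15  26^26=13
So 26^26 ≡ 13 (mod 29), giving k = 26.

26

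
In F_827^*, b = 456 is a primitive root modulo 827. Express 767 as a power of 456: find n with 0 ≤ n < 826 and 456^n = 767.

Baby-step giant-step with m = ceil(sqrt(826)) = 29.
Baby table (456^j mod 827 for j=0..28):
  0:1  1:456  2:359  3:785  4:696  5:635  6:110  7:540
  8:621  9:342  10:476  11:382  12:522  13:683  14:496  15:405
  16:259  17:670  18:357  19:700  20:805  21:719  22:372  23:97
  24:401  25:89  26:61  27:525  28:397
Giant step factor: 456^(-29) ≡ 633 (mod 827).
Scan 767·633^i mod 827 for i = 0, 1, …:
  i=0: 767   i=1: 62   i=2: 377   i=3: 465
  i=4: 760   i=5: 593   i=6: 738   i=7: 726
  i=8: 573   i=9: 483     …   i=20: 94
  i=21: 785
Match at i=21, j=3: n = 21·29 + 3 = 612.

612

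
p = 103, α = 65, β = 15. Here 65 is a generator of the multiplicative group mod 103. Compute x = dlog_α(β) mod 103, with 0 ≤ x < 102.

76

Baby-step giant-step with m = ceil(sqrt(102)) = 11.
Baby table (65^j mod 103 for j=0..10):
  0:1  1:65  2:2  3:27  4:4  5:54  6:8  7:5
  8:16  9:10  10:32
Giant step factor: 65^(-11) ≡ 67 (mod 103).
Scan 15·67^i mod 103 for i = 0, 1, …:
  i=0: 15   i=1: 78   i=2: 76   i=3: 45
  i=4: 28   i=5: 22   i=6: 32
Match at i=6, j=10: x = 6·11 + 10 = 76.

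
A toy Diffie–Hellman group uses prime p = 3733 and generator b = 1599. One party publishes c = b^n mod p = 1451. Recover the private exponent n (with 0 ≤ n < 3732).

2886

Baby-step giant-step with m = ceil(sqrt(3732)) = 62.
Baby table (1599^j mod 3733 for j=0..61):
  0:1  1:1599  2:3429  3:2927  4:2824  5:2379  6:94  7:986
  8:1288  9:2629  10:413  11:3379  12:1370  13:3092  14:1616  15:748
  16:1492  17:321  18:1858  19:3207  20:2584  21:3118  22:2127  23:310
  24:2934  25:2818  26:251  27:1918  28:2089  29:3009  30:3287  31:3582
  32:1196  33:1108  34:2250  35:2871  36:2872  37:738  38:434  39:3361
  40:2452  41:1098  42:1192  43:2178  44:3466  45:2362  46:2775  47:2421
  48:58  49:3150  50:1033  51:1781  52:3273  53:3594  54:1719  55:1193
  56:44  57:3162  58:1556  59:1866  60:1067  61:152
Giant step factor: 1599^(-62) ≡ 176 (mod 3733).
Scan 1451·176^i mod 3733 for i = 0, 1, …:
  i=0: 1451   i=1: 1532   i=2: 856   i=3: 1336
  i=4: 3690   i=5: 3631   i=6: 713   i=7: 2299
  i=8: 1460   i=9: 3116     …   i=45: 3364
  i=46: 2250
Match at i=46, j=34: n = 46·62 + 34 = 2886.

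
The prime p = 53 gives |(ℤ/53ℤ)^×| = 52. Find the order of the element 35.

The order of 35 must divide p − 1 = 52 = 2^2 · 13.
Divisors: 1, 2, 4, 13, 26, 52.
Check each in increasing order: 35^1 ≡ 35;  35^2 ≡ 6;  35^4 ≡ 36;  35^13 ≡ 30;  35^26 ≡ 52;  35^52 ≡ 1.
Smallest exponent giving 1 is 52.

52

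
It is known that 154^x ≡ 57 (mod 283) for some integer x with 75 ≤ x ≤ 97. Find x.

76

Compute 154^75 mod 283 = 197, then multiply by 154 repeatedly:
  154^75=197  154^76=57
Found 57 at exponent 76.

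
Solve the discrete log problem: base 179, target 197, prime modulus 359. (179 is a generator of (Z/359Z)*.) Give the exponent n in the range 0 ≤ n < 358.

81

Baby-step giant-step with m = ceil(sqrt(358)) = 19.
Baby table (179^j mod 359 for j=0..18):
  0:1  1:179  2:90  3:314  4:202  5:258  6:230  7:244
  8:237  9:61  10:149  11:105  12:127  13:116  14:301  15:29
  16:165  17:97  18:131
Giant step factor: 179^(-19) ≡ 211 (mod 359).
Scan 197·211^i mod 359 for i = 0, 1, …:
  i=0: 197   i=1: 282   i=2: 267   i=3: 333
  i=4: 258
Match at i=4, j=5: n = 4·19 + 5 = 81.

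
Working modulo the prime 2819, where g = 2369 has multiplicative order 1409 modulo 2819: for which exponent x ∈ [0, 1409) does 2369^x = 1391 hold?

214

Baby-step giant-step with m = ceil(sqrt(1409)) = 38.
Baby table (2369^j mod 2819 for j=0..37):
  0:1  1:2369  2:2351  3:1994  4:1961  5:2716  6:1246  7:281
  8:405  9:985  10:2152  11:1336  12:2066  13:570  14:29  15:1045
  16:523  17:1446  18:489  19:2651  20:2306  21:2511  22:469  23:375
  24:390  25:2097  26:715  27:2435  28:841  29:2115  30:1072  31:2468
  32:86  33:766  34:2037  35:2344  36:2325  37:2418
Giant step factor: 2369^(-38) ≡ 1907 (mod 2819).
Scan 1391·1907^i mod 2819 for i = 0, 1, …:
  i=0: 1391   i=1: 2777   i=2: 1657   i=3: 2619
  i=4: 1984   i=5: 390
Match at i=5, j=24: x = 5·38 + 24 = 214.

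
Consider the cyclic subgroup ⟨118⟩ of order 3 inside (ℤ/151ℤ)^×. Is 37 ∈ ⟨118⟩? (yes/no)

no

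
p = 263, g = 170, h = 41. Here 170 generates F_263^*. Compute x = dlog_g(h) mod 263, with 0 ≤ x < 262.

67

Baby-step giant-step with m = ceil(sqrt(262)) = 17.
Baby table (170^j mod 263 for j=0..16):
  0:1  1:170  2:233  3:160  4:111  5:197  6:89  7:139
  8:223  9:38  10:148  11:175  12:31  13:10  14:122  15:226
  16:22
Giant step factor: 170^(-17) ≡ 195 (mod 263).
Scan 41·195^i mod 263 for i = 0, 1, …:
  i=0: 41   i=1: 105   i=2: 224   i=3: 22
Match at i=3, j=16: x = 3·17 + 16 = 67.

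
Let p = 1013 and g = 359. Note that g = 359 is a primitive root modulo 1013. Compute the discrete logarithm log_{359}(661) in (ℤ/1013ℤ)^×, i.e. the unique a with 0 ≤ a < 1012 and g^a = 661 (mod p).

363

Baby-step giant-step with m = ceil(sqrt(1012)) = 32.
Baby table (359^j mod 1013 for j=0..31):
  0:1  1:359  2:230  3:517  4:224  5:389  6:870  7:326
  8:539  9:18  10:384  11:88  12:189  13:993  14:924  15:465
  16:803  17:585  18:324  19:834  20:571  21:363  22:653  23:424
  24:266  25:272  26:400  27:767  28:830  29:148  30:456  31:611
Giant step factor: 359^(-32) ≡ 646 (mod 1013).
Scan 661·646^i mod 1013 for i = 0, 1, …:
  i=0: 661   i=1: 533   i=2: 911   i=3: 966
  i=4: 28   i=5: 867   i=6: 906   i=7: 775
  i=8: 228   i=9: 403   i=10: 1010   i=11: 88
Match at i=11, j=11: a = 11·32 + 11 = 363.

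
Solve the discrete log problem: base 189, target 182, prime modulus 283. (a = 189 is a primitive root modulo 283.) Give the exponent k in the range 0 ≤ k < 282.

Baby-step giant-step with m = ceil(sqrt(282)) = 17.
Baby table (189^j mod 283 for j=0..16):
  0:1  1:189  2:63  3:21  4:7  5:191  6:158  7:147
  8:49  9:205  10:257  11:180  12:60  13:20  14:101  15:128
  16:137
Giant step factor: 189^(-17) ≡ 188 (mod 283).
Scan 182·188^i mod 283 for i = 0, 1, …:
  i=0: 182   i=1: 256   i=2: 18   i=3: 271
  i=4: 8   i=5: 89   i=6: 35   i=7: 71
  i=8: 47   i=9: 63
Match at i=9, j=2: k = 9·17 + 2 = 155.

155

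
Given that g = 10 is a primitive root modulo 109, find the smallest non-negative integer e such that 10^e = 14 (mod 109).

73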